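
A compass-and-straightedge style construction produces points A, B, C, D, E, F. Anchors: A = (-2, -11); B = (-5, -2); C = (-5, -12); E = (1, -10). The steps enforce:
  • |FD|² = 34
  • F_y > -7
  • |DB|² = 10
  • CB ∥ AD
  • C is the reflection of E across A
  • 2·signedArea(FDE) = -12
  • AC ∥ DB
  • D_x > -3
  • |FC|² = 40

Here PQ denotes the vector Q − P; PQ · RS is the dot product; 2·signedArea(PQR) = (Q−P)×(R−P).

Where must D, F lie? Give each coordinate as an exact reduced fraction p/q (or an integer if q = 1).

1. D_x = -2  [AC ∥ DB ∩ CB ∥ AD]
2. D_y = -1  [AC ∥ DB ∩ CB ∥ AD]
   → D = (-2, -1)
3. F_x = -7/5  [line 9·x + 3·y + 33 = 0 ∩ |FC|² = 40]
4. F_y = -34/5  [line 9·x + 3·y + 33 = 0 ∩ |FC|² = 40]
   → F = (-7/5, -34/5)

D = (-2, -1)
F = (-7/5, -34/5)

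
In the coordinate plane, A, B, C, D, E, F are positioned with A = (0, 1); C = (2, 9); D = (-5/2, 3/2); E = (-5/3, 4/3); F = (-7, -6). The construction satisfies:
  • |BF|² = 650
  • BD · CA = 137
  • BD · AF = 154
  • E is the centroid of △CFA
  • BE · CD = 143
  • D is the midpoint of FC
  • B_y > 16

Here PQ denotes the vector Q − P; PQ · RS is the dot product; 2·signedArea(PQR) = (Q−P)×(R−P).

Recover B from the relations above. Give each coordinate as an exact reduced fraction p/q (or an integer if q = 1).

B = (4, 17)

1. B_x = 4  [BD · CA = 137 ∩ BD · AF = 154]
2. B_y = 17  [BD · CA = 137 ∩ BD · AF = 154]
   → B = (4, 17)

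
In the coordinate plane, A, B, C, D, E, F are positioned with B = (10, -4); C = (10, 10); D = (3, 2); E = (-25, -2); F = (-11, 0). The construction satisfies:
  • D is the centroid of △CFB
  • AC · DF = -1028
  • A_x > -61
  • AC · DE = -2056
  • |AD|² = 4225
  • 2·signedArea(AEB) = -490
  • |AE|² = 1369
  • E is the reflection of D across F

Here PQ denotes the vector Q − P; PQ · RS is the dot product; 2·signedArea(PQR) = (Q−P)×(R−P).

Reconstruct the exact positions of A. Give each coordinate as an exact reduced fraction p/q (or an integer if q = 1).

1. A_x = -60  [AC · DF = -1028 ∩ 2·signedArea(AEB) = -490]
2. A_y = -14  [AC · DF = -1028 ∩ 2·signedArea(AEB) = -490]
   → A = (-60, -14)

A = (-60, -14)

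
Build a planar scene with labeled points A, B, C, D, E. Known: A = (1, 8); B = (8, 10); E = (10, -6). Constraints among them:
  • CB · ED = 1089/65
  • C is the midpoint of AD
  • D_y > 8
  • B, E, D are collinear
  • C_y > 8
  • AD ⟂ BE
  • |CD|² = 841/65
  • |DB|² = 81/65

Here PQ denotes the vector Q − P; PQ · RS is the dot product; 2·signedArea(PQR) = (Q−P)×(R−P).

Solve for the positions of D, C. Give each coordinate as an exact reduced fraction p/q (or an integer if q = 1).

C = (297/65, 549/65)
D = (529/65, 578/65)

1. D_x = 529/65  [B, E, D are collinear ∩ AD ⟂ BE]
2. D_y = 578/65  [B, E, D are collinear ∩ AD ⟂ BE]
   → D = (529/65, 578/65)
3. C_x = 297/65  [C is the midpoint of AD]
4. C_y = 549/65  [C is the midpoint of AD]
   → C = (297/65, 549/65)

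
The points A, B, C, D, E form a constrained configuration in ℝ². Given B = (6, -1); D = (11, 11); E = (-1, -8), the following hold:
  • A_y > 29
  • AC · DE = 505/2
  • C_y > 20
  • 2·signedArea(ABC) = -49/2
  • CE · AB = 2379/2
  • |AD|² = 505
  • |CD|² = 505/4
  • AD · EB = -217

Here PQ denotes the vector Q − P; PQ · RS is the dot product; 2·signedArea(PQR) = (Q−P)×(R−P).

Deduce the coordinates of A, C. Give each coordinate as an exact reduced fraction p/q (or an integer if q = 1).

A = (23, 30)
C = (17, 41/2)

1. A_x = 23  [line -7·x + -7·y + 371 = 0 ∩ |AD|² = 505]
2. A_y = 30  [line -7·x + -7·y + 371 = 0 ∩ |AD|² = 505]
   → A = (23, 30)
3. C_x = 17  [2·signedArea(ABC) = -49/2 ∩ CE · AB = 2379/2]
4. C_y = 41/2  [2·signedArea(ABC) = -49/2 ∩ CE · AB = 2379/2]
   → C = (17, 41/2)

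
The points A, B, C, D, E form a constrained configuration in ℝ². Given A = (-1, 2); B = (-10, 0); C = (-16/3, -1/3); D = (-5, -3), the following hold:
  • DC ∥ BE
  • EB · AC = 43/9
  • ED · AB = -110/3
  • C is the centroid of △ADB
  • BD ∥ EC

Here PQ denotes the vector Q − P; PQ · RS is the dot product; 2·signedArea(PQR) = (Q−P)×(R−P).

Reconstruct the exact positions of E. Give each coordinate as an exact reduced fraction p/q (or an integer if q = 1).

1. E_x = -31/3  [BD ∥ EC ∩ DC ∥ BE]
2. E_y = 8/3  [BD ∥ EC ∩ DC ∥ BE]
   → E = (-31/3, 8/3)

E = (-31/3, 8/3)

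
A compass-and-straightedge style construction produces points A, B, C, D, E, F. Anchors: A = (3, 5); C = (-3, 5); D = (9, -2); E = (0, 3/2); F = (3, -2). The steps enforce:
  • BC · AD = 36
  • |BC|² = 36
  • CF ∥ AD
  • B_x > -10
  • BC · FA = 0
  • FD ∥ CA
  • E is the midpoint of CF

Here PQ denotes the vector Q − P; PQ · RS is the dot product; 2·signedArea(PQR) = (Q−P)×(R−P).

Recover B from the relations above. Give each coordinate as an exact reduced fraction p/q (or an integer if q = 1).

1. B_x = -9  [BC · FA = 0 ∩ BC · AD = 36]
2. B_y = 5  [BC · FA = 0 ∩ BC · AD = 36]
   → B = (-9, 5)

B = (-9, 5)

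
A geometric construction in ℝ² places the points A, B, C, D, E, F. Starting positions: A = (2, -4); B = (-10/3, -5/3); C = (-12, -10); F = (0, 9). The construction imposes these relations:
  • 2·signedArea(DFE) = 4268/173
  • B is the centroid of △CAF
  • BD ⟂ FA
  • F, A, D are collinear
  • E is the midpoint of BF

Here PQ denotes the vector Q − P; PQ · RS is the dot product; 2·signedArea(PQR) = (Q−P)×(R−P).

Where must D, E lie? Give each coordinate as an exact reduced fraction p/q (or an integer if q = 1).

D = (264/173, -159/173)
E = (-5/3, 11/3)

1. D_x = 264/173  [F, A, D are collinear ∩ BD ⟂ FA]
2. D_y = -159/173  [F, A, D are collinear ∩ BD ⟂ FA]
   → D = (264/173, -159/173)
3. E_x = -5/3  [E is the midpoint of BF]
4. E_y = 11/3  [E is the midpoint of BF]
   → E = (-5/3, 11/3)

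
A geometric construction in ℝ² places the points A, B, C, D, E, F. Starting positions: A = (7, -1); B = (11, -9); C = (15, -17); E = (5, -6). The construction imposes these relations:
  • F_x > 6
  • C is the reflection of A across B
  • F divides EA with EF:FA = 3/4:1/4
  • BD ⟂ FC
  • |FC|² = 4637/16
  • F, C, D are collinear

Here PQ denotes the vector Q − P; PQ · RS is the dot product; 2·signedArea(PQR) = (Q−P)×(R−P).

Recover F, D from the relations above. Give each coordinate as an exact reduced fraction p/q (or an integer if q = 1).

D = (48883/4637, -42957/4637)
F = (13/2, -9/4)

1. F_x = 13/2  [F divides EA with EF:FA = 3/4:1/4]
2. F_y = -9/4  [F divides EA with EF:FA = 3/4:1/4]
   → F = (13/2, -9/4)
3. D_x = 48883/4637  [F, C, D are collinear ∩ BD ⟂ FC]
4. D_y = -42957/4637  [F, C, D are collinear ∩ BD ⟂ FC]
   → D = (48883/4637, -42957/4637)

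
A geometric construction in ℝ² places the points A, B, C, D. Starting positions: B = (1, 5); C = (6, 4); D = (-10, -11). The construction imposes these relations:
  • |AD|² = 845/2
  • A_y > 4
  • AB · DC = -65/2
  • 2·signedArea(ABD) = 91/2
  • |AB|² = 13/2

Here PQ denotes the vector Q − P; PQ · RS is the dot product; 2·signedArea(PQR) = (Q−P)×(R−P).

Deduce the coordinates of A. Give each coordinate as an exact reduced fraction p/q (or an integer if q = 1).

1. A_x = 7/2  [2·signedArea(ABD) = 91/2 ∩ AB · DC = -65/2]
2. A_y = 9/2  [2·signedArea(ABD) = 91/2 ∩ AB · DC = -65/2]
   → A = (7/2, 9/2)

A = (7/2, 9/2)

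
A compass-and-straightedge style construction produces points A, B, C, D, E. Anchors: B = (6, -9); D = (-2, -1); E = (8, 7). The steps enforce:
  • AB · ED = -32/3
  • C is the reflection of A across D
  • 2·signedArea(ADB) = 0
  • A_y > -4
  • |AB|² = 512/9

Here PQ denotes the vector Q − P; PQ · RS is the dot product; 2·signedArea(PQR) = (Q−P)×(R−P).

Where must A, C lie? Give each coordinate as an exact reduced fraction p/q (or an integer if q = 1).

1. A_x = 2/3  [2·signedArea(ADB) = 0 ∩ AB · ED = -32/3]
2. A_y = -11/3  [2·signedArea(ADB) = 0 ∩ AB · ED = -32/3]
   → A = (2/3, -11/3)
3. C_x = -14/3  [C is the reflection of A across D]
4. C_y = 5/3  [C is the reflection of A across D]
   → C = (-14/3, 5/3)

A = (2/3, -11/3)
C = (-14/3, 5/3)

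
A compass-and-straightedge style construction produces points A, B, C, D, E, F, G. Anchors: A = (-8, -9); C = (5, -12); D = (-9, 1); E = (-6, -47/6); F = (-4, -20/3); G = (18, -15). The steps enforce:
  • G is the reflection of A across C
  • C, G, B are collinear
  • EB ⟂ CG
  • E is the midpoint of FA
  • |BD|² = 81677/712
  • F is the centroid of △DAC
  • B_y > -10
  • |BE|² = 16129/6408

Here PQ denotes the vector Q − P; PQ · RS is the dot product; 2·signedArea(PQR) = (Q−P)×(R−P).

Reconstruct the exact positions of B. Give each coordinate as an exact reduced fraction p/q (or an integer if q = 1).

1. B_x = -2263/356  [C, G, B are collinear ∩ EB ⟂ CG]
2. B_y = -3339/356  [C, G, B are collinear ∩ EB ⟂ CG]
   → B = (-2263/356, -3339/356)

B = (-2263/356, -3339/356)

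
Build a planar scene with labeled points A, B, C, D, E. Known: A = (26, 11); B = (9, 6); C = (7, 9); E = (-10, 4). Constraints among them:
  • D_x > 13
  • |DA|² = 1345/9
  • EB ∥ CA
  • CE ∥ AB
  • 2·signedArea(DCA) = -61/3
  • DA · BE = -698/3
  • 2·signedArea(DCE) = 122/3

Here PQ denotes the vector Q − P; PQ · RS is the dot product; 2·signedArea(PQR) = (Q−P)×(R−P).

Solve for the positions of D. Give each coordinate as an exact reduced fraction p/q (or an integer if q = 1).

D = (14, 26/3)

1. D_x = 14  [2·signedArea(DCA) = -61/3 ∩ 2·signedArea(DCE) = 122/3]
2. D_y = 26/3  [2·signedArea(DCA) = -61/3 ∩ 2·signedArea(DCE) = 122/3]
   → D = (14, 26/3)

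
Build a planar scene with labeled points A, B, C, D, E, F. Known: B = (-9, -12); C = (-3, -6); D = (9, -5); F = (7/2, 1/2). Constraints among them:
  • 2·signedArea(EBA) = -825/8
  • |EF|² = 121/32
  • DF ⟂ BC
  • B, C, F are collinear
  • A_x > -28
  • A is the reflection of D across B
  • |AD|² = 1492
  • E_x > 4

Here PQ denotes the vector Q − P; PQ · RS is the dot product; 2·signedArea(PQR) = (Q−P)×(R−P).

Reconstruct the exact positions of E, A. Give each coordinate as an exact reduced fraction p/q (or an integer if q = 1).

A = (-27, -19)
E = (39/8, -7/8)

1. A_x = -27  [A is the reflection of D across B]
2. A_y = -19  [A is the reflection of D across B]
   → A = (-27, -19)
3. E_x = 39/8  [line 7·x + -18·y + -399/8 = 0 ∩ |EF|² = 121/32]
4. E_y = -7/8  [line 7·x + -18·y + -399/8 = 0 ∩ |EF|² = 121/32]
   → E = (39/8, -7/8)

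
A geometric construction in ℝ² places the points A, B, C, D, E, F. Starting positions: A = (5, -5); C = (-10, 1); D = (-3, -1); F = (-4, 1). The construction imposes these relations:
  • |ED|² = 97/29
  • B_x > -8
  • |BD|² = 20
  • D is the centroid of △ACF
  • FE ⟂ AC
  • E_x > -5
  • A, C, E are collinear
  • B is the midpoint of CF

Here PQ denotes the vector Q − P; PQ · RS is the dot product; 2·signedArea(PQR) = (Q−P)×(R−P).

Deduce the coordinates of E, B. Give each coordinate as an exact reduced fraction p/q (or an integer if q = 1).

B = (-7, 1)
E = (-140/29, -31/29)

1. E_x = -140/29  [A, C, E are collinear ∩ FE ⟂ AC]
2. E_y = -31/29  [A, C, E are collinear ∩ FE ⟂ AC]
   → E = (-140/29, -31/29)
3. B_x = -7  [B is the midpoint of CF]
4. B_y = 1  [B is the midpoint of CF]
   → B = (-7, 1)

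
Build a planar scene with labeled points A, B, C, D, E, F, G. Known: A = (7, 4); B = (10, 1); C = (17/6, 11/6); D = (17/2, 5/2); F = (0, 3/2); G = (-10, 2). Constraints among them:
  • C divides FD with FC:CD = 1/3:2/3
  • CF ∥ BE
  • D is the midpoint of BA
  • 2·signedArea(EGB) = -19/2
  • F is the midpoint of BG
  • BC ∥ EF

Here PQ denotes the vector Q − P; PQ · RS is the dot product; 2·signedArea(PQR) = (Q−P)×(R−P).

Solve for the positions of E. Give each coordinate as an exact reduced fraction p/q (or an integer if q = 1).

E = (43/6, 2/3)

1. E_x = 43/6  [BC ∥ EF ∩ CF ∥ BE]
2. E_y = 2/3  [BC ∥ EF ∩ CF ∥ BE]
   → E = (43/6, 2/3)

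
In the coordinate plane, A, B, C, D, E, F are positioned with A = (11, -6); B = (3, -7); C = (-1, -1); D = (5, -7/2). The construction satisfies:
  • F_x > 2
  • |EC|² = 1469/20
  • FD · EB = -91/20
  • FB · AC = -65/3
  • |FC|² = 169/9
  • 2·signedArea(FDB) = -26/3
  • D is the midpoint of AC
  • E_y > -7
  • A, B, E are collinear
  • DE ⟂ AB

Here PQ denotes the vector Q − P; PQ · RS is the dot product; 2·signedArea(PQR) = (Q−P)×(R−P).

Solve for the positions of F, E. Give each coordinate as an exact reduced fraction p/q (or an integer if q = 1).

1. F_x = 3  [2·signedArea(FDB) = -26/3 ∩ FB · AC = -65/3]
2. F_y = -8/3  [2·signedArea(FDB) = -26/3 ∩ FB · AC = -65/3]
   → F = (3, -8/3)
3. E_x = 27/5  [FD · EB = -91/20 ∩ A, B, E are collinear]
4. E_y = -67/10  [FD · EB = -91/20 ∩ A, B, E are collinear]
   → E = (27/5, -67/10)

E = (27/5, -67/10)
F = (3, -8/3)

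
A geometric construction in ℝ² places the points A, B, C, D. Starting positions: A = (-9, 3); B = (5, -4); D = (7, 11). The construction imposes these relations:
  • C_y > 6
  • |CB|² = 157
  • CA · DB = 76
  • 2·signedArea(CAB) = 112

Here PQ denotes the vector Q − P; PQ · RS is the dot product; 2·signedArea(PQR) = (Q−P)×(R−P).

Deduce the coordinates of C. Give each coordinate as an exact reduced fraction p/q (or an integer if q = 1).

1. C_x = -1  [2·signedArea(CAB) = 112 ∩ CA · DB = 76]
2. C_y = 7  [2·signedArea(CAB) = 112 ∩ CA · DB = 76]
   → C = (-1, 7)

C = (-1, 7)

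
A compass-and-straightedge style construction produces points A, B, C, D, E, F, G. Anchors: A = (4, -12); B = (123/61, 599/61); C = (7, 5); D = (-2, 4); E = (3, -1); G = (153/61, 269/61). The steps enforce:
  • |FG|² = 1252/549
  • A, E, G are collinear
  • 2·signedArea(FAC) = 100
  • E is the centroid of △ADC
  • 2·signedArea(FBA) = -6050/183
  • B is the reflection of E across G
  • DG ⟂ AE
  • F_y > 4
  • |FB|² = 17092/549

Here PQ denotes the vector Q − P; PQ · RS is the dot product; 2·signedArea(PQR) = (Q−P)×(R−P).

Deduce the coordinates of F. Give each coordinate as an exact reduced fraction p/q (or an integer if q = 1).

F = (1, 13/3)

1. F_x = 1  [2·signedArea(FAC) = 100 ∩ 2·signedArea(FBA) = -6050/183]
2. F_y = 13/3  [2·signedArea(FAC) = 100 ∩ 2·signedArea(FBA) = -6050/183]
   → F = (1, 13/3)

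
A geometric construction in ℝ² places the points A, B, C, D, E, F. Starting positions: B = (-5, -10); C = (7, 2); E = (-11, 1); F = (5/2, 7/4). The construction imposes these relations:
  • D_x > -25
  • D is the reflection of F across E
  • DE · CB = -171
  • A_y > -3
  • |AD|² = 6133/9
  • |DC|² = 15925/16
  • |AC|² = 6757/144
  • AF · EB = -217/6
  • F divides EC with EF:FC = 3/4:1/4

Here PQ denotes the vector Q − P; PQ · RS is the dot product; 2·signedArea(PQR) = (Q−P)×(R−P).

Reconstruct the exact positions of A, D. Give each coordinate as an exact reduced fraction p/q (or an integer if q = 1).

A = (3/2, -25/12)
D = (-49/2, 1/4)

1. D_x = -49/2  [D is the reflection of F across E]
2. D_y = 1/4  [D is the reflection of F across E]
   → D = (-49/2, 1/4)
3. A_x = 3/2  [line -6·x + 11·y + 383/12 = 0 ∩ |AD|² = 6133/9]
4. A_y = -25/12  [line -6·x + 11·y + 383/12 = 0 ∩ |AD|² = 6133/9]
   → A = (3/2, -25/12)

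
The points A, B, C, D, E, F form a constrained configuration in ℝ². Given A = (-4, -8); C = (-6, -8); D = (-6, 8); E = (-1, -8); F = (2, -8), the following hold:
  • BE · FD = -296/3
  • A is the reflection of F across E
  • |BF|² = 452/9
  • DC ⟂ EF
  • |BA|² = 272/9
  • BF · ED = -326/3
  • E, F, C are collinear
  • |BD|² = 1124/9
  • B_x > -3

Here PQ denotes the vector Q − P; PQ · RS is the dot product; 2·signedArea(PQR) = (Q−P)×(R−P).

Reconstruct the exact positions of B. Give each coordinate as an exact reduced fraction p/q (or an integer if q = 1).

1. B_x = -8/3  [BE · FD = -296/3 ∩ BF · ED = -326/3]
2. B_y = -8/3  [BE · FD = -296/3 ∩ BF · ED = -326/3]
   → B = (-8/3, -8/3)

B = (-8/3, -8/3)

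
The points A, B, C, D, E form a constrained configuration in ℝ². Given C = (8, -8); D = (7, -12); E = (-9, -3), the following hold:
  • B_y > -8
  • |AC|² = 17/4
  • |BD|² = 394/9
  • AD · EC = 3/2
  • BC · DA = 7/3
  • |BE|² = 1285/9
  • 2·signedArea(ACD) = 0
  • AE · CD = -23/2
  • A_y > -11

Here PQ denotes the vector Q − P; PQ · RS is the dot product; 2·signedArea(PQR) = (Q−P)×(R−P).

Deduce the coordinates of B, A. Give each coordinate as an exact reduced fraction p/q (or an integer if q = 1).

1. A_x = 15/2  [2·signedArea(ACD) = 0 ∩ AD · EC = 3/2]
2. A_y = -10  [2·signedArea(ACD) = 0 ∩ AD · EC = 3/2]
   → A = (15/2, -10)
3. B_x = 2  [line -1/2·x + -2·y + -43/3 = 0 ∩ |BD|² = 394/9]
4. B_y = -23/3  [line -1/2·x + -2·y + -43/3 = 0 ∩ |BD|² = 394/9]
   → B = (2, -23/3)

A = (15/2, -10)
B = (2, -23/3)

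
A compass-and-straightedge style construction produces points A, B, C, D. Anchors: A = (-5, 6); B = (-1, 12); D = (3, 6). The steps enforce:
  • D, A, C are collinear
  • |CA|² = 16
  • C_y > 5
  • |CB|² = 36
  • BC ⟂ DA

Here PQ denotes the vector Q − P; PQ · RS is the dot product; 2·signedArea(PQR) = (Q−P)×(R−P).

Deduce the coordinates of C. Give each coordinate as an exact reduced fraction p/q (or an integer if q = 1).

C = (-1, 6)

1. C_x = -1  [D, A, C are collinear ∩ BC ⟂ DA]
2. C_y = 6  [D, A, C are collinear ∩ BC ⟂ DA]
   → C = (-1, 6)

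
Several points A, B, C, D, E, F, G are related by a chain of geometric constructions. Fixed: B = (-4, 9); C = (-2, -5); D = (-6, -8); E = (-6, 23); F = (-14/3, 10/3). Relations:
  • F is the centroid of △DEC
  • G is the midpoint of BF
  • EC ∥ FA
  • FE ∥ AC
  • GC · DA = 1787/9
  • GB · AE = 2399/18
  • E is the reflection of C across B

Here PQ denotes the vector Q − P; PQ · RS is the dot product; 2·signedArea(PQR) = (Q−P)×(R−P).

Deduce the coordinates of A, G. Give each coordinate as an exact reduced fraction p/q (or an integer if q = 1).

A = (-2/3, -74/3)
G = (-13/3, 37/6)

1. A_x = -2/3  [FE ∥ AC ∩ EC ∥ FA]
2. A_y = -74/3  [FE ∥ AC ∩ EC ∥ FA]
   → A = (-2/3, -74/3)
3. G_x = -13/3  [G is the midpoint of BF]
4. G_y = 37/6  [G is the midpoint of BF]
   → G = (-13/3, 37/6)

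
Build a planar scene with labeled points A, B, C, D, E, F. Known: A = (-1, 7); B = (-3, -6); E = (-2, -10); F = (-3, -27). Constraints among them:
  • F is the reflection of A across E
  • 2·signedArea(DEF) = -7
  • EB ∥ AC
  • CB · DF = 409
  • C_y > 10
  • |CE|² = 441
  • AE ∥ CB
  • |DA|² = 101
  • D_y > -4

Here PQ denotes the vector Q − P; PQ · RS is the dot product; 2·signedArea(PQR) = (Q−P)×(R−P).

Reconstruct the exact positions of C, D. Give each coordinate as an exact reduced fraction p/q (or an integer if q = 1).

C = (-2, 11)
D = (-2, -3)

1. C_x = -2  [AE ∥ CB ∩ EB ∥ AC]
2. C_y = 11  [AE ∥ CB ∩ EB ∥ AC]
   → C = (-2, 11)
3. D_x = -2  [2·signedArea(DEF) = -7 ∩ CB · DF = 409]
4. D_y = -3  [2·signedArea(DEF) = -7 ∩ CB · DF = 409]
   → D = (-2, -3)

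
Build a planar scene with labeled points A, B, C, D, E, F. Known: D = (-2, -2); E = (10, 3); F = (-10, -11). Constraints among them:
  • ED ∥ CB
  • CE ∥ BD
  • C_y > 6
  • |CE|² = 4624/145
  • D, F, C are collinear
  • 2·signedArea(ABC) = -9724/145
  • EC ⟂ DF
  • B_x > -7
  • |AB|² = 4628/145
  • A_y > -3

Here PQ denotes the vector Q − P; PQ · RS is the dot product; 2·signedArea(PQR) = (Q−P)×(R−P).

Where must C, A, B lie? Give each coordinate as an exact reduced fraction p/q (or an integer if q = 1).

1. C_x = 838/145  [D, F, C are collinear ∩ EC ⟂ DF]
2. C_y = 979/145  [D, F, C are collinear ∩ EC ⟂ DF]
   → C = (838/145, 979/145)
3. B_x = -902/145  [CE ∥ BD ∩ ED ∥ CB]
4. B_y = 254/145  [CE ∥ BD ∩ ED ∥ CB]
   → B = (-902/145, 254/145)
5. A_x = -306/145  [line -5·x + 12·y + 2166/145 = 0 ∩ |AB|² = 4628/145]
6. A_y = -308/145  [line -5·x + 12·y + 2166/145 = 0 ∩ |AB|² = 4628/145]
   → A = (-306/145, -308/145)

A = (-306/145, -308/145)
B = (-902/145, 254/145)
C = (838/145, 979/145)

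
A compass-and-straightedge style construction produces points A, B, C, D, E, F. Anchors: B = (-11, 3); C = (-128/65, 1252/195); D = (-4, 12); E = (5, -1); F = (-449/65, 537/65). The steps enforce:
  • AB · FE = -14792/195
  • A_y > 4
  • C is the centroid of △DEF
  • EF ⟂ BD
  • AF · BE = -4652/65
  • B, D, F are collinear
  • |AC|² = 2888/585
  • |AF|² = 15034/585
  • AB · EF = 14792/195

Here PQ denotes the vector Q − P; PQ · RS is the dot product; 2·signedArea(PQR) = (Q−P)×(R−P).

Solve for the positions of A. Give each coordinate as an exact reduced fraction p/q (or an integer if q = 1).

A = (-10/3, 14/3)

1. A_x = -10/3  [AB · FE = -14792/195 ∩ AF · BE = -4652/65]
2. A_y = 14/3  [AB · FE = -14792/195 ∩ AF · BE = -4652/65]
   → A = (-10/3, 14/3)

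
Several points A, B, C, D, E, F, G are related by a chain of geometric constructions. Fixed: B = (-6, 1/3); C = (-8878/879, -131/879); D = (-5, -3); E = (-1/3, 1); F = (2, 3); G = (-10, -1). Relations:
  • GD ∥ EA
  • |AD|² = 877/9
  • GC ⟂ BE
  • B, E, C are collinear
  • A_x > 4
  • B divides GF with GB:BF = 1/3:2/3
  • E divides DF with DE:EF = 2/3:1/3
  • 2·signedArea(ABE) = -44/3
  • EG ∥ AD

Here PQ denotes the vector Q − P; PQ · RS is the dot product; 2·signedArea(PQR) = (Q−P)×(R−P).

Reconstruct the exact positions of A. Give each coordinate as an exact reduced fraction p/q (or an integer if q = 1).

A = (14/3, -1)

1. A_x = 14/3  [EG ∥ AD ∩ GD ∥ EA]
2. A_y = -1  [EG ∥ AD ∩ GD ∥ EA]
   → A = (14/3, -1)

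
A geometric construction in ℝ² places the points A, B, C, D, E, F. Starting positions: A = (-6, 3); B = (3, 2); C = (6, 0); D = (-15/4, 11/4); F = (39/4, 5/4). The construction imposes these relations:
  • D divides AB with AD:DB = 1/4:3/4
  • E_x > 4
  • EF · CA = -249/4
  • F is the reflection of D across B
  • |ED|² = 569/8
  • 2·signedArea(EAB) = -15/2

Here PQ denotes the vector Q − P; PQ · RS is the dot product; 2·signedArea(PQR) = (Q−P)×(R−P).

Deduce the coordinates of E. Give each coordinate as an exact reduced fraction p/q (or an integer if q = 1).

1. E_x = 9/2  [EF · CA = -249/4 ∩ 2·signedArea(EAB) = -15/2]
2. E_y = 1  [EF · CA = -249/4 ∩ 2·signedArea(EAB) = -15/2]
   → E = (9/2, 1)

E = (9/2, 1)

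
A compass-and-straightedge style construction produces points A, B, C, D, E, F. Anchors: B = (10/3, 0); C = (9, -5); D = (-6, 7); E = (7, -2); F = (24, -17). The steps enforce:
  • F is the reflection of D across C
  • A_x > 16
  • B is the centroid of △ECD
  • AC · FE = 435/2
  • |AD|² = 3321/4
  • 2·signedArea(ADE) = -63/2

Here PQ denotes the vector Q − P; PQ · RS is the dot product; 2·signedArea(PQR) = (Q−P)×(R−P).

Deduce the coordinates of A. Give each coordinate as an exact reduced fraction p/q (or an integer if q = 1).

1. A_x = 33/2  [AC · FE = 435/2 ∩ 2·signedArea(ADE) = -63/2]
2. A_y = -11  [AC · FE = 435/2 ∩ 2·signedArea(ADE) = -63/2]
   → A = (33/2, -11)

A = (33/2, -11)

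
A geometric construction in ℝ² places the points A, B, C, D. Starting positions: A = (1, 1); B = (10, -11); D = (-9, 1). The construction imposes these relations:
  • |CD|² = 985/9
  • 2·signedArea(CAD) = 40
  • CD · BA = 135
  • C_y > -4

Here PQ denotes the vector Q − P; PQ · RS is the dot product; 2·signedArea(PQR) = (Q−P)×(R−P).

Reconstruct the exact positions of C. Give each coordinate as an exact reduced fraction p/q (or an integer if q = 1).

C = (2/3, -3)

1. C_x = 2/3  [2·signedArea(CAD) = 40 ∩ CD · BA = 135]
2. C_y = -3  [2·signedArea(CAD) = 40 ∩ CD · BA = 135]
   → C = (2/3, -3)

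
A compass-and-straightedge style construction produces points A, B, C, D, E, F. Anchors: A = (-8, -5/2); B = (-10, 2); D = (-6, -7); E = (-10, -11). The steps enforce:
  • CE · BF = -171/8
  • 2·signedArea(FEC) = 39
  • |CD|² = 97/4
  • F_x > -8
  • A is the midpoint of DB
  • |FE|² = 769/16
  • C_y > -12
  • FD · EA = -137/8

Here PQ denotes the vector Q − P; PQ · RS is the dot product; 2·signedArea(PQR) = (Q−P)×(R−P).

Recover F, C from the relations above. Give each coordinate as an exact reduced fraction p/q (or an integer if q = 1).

C = (-4, -23/2)
F = (-7, -19/4)

1. F_x = -7  [line -2·x + -17/2·y + -435/8 = 0 ∩ |FE|² = 769/16]
2. F_y = -19/4  [line -2·x + -17/2·y + -435/8 = 0 ∩ |FE|² = 769/16]
   → F = (-7, -19/4)
3. C_x = -4  [CE · BF = -171/8 ∩ 2·signedArea(FEC) = 39]
4. C_y = -23/2  [CE · BF = -171/8 ∩ 2·signedArea(FEC) = 39]
   → C = (-4, -23/2)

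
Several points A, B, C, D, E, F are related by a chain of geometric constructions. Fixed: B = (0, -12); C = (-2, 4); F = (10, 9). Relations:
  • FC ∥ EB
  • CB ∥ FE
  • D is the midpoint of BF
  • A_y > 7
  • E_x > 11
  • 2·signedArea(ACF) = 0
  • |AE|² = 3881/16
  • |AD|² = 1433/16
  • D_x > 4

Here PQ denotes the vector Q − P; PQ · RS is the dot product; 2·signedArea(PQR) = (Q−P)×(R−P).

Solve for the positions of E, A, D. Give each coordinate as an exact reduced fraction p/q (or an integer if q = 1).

1. E_x = 12  [FC ∥ EB ∩ CB ∥ FE]
2. E_y = -7  [FC ∥ EB ∩ CB ∥ FE]
   → E = (12, -7)
3. A_x = 7  [line -5·x + 12·y + -58 = 0 ∩ |AE|² = 3881/16]
4. A_y = 31/4  [line -5·x + 12·y + -58 = 0 ∩ |AE|² = 3881/16]
   → A = (7, 31/4)
5. D_x = 5  [D is the midpoint of BF]
6. D_y = -3/2  [D is the midpoint of BF]
   → D = (5, -3/2)

A = (7, 31/4)
D = (5, -3/2)
E = (12, -7)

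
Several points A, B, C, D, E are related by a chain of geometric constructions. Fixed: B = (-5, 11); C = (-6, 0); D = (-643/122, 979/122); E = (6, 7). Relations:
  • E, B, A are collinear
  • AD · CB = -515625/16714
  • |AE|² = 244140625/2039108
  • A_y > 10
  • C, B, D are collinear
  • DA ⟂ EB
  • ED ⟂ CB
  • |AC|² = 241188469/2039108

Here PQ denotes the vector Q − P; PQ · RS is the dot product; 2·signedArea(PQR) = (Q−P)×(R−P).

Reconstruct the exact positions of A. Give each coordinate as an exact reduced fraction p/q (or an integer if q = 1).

A = (-71591/16714, 89749/8357)

1. A_x = -71591/16714  [E, B, A are collinear ∩ DA ⟂ EB]
2. A_y = 89749/8357  [E, B, A are collinear ∩ DA ⟂ EB]
   → A = (-71591/16714, 89749/8357)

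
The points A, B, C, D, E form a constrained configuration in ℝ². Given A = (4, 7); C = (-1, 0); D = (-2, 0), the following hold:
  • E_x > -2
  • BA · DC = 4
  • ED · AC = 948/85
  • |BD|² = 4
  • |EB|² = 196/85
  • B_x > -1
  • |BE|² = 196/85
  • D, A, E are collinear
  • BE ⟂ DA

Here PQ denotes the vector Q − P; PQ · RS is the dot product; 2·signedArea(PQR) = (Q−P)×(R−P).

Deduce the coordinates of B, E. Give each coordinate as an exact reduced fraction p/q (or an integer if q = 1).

1. B_x = 0  [BA · DC = 4]
2. B_y = 0  [|BD|² = 4]
   → B = (0, 0)
3. E_x = -98/85  [D, A, E are collinear ∩ BE ⟂ DA]
4. E_y = 84/85  [D, A, E are collinear ∩ BE ⟂ DA]
   → E = (-98/85, 84/85)

B = (0, 0)
E = (-98/85, 84/85)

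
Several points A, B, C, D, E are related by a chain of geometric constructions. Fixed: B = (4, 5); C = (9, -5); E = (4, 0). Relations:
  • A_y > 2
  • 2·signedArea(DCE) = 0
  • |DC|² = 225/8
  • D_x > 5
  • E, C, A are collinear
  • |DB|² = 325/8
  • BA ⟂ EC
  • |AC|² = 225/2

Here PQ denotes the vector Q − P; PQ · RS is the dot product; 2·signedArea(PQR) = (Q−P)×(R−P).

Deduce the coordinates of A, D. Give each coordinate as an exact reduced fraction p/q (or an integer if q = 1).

A = (3/2, 5/2)
D = (21/4, -5/4)

1. A_x = 3/2  [E, C, A are collinear ∩ BA ⟂ EC]
2. A_y = 5/2  [E, C, A are collinear ∩ BA ⟂ EC]
   → A = (3/2, 5/2)
3. D_x = 21/4  [line -5·x + -5·y + 20 = 0 ∩ |DB|² = 325/8]
4. D_y = -5/4  [line -5·x + -5·y + 20 = 0 ∩ |DB|² = 325/8]
   → D = (21/4, -5/4)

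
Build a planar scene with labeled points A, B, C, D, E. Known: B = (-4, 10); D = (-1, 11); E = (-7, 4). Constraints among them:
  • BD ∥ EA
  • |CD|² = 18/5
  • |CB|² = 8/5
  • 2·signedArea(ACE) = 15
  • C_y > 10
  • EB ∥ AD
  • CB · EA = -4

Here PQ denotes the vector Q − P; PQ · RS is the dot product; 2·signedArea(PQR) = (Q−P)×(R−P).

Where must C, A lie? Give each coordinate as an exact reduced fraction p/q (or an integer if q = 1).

1. A_x = -4  [EB ∥ AD ∩ BD ∥ EA]
2. A_y = 5  [EB ∥ AD ∩ BD ∥ EA]
   → A = (-4, 5)
3. C_x = -14/5  [CB · EA = -4 ∩ 2·signedArea(ACE) = 15]
4. C_y = 52/5  [CB · EA = -4 ∩ 2·signedArea(ACE) = 15]
   → C = (-14/5, 52/5)

A = (-4, 5)
C = (-14/5, 52/5)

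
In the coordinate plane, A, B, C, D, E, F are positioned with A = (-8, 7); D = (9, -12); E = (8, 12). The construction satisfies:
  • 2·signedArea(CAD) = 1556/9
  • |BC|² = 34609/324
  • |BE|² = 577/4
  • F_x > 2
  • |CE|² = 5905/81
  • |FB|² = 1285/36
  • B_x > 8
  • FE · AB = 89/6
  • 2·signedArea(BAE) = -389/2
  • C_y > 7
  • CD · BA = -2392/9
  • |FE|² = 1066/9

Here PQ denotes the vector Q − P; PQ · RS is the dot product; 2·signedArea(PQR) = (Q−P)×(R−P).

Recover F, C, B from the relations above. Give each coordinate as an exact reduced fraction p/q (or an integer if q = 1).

B = (17/2, 0)
C = (1, 64/9)
F = (3, 7/3)

1. C_x = 1  [line 19·x + 17·y + -1259/9 = 0 ∩ |CE|² = 5905/81]
2. C_y = 64/9  [line 19·x + 17·y + -1259/9 = 0 ∩ |CE|² = 5905/81]
   → C = (1, 64/9)
3. B_x = 17/2  [2·signedArea(BAE) = -389/2 ∩ CD · BA = -2392/9]
4. B_y = 0  [2·signedArea(BAE) = -389/2 ∩ CD · BA = -2392/9]
   → B = (17/2, 0)
5. F_x = 3  [line -33/2·x + 7·y + 199/6 = 0 ∩ |FB|² = 1285/36]
6. F_y = 7/3  [line -33/2·x + 7·y + 199/6 = 0 ∩ |FB|² = 1285/36]
   → F = (3, 7/3)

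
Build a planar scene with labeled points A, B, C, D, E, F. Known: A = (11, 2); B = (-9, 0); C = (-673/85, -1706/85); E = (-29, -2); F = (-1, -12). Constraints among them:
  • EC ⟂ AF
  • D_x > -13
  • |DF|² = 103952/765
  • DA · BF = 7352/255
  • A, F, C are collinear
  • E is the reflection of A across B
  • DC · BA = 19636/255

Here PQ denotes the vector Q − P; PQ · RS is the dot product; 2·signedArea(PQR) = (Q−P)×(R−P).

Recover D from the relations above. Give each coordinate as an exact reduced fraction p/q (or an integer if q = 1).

D = (-3223/255, -2896/255)

1. D_x = -3223/255  [DC · BA = 19636/255 ∩ DA · BF = 7352/255]
2. D_y = -2896/255  [DC · BA = 19636/255 ∩ DA · BF = 7352/255]
   → D = (-3223/255, -2896/255)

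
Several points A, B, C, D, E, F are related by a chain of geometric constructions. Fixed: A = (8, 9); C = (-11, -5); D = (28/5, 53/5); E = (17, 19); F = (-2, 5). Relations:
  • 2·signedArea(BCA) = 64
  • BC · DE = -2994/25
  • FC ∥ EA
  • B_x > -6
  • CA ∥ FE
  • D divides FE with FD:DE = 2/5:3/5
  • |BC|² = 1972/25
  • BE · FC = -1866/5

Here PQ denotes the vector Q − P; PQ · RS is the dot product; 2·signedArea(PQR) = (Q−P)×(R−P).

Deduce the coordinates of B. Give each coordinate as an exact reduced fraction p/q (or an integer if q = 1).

B = (-29/5, 11/5)

1. B_x = -29/5  [BC · DE = -2994/25 ∩ 2·signedArea(BCA) = 64]
2. B_y = 11/5  [BC · DE = -2994/25 ∩ 2·signedArea(BCA) = 64]
   → B = (-29/5, 11/5)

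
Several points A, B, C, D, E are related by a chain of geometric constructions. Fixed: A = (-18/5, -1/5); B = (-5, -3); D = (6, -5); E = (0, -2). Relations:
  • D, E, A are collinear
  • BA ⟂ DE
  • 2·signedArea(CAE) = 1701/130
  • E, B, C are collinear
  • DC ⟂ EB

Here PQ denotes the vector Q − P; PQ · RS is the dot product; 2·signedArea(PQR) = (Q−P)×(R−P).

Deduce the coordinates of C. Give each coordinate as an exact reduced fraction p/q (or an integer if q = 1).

C = (135/26, -25/26)

1. C_x = 135/26  [E, B, C are collinear ∩ DC ⟂ EB]
2. C_y = -25/26  [E, B, C are collinear ∩ DC ⟂ EB]
   → C = (135/26, -25/26)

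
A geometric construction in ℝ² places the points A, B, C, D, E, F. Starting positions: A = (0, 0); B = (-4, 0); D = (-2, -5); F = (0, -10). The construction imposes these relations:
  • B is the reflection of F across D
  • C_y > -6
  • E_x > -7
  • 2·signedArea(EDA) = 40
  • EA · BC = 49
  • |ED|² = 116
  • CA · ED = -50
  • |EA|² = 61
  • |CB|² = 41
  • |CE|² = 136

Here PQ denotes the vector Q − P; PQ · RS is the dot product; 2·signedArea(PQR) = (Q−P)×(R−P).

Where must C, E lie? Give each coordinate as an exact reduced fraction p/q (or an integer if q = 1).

1. E_x = -6  [line -5·x + 2·y + -40 = 0 ∩ |ED|² = 116]
2. E_y = 5  [line -5·x + 2·y + -40 = 0 ∩ |ED|² = 116]
   → E = (-6, 5)
3. C_x = 0  [CA · ED = -50 ∩ EA · BC = 49]
4. C_y = -5  [CA · ED = -50 ∩ EA · BC = 49]
   → C = (0, -5)

C = (0, -5)
E = (-6, 5)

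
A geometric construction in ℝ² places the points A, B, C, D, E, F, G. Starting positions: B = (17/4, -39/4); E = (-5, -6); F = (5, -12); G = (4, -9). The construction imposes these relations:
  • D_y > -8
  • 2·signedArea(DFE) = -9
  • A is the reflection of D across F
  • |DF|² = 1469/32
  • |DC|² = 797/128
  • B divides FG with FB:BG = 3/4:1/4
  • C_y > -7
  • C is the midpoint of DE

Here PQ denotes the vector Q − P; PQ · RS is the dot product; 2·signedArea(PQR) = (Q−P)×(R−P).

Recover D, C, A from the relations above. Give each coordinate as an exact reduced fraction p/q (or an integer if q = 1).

1. D_x = -3/8  [line -6·x + -10·y + -81 = 0 ∩ |DF|² = 1469/32]
2. D_y = -63/8  [line -6·x + -10·y + -81 = 0 ∩ |DF|² = 1469/32]
   → D = (-3/8, -63/8)
3. C_x = -43/16  [C is the midpoint of DE]
4. C_y = -111/16  [C is the midpoint of DE]
   → C = (-43/16, -111/16)
5. A_x = 83/8  [A is the reflection of D across F]
6. A_y = -129/8  [A is the reflection of D across F]
   → A = (83/8, -129/8)

A = (83/8, -129/8)
C = (-43/16, -111/16)
D = (-3/8, -63/8)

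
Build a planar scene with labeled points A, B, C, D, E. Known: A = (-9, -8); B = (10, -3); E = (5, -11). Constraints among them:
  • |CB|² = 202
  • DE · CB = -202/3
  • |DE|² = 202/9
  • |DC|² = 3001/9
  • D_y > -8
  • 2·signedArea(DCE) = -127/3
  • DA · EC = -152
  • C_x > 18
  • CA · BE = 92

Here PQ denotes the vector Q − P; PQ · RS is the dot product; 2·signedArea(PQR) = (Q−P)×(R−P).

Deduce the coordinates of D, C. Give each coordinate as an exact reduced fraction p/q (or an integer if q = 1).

C = (19, -14)
D = (2, -22/3)

1. C_x = 19  [line 5·x + 8·y + 17 = 0 ∩ |CB|² = 202]
2. C_y = -14  [line 5·x + 8·y + 17 = 0 ∩ |CB|² = 202]
   → C = (19, -14)
3. D_x = 2  [2·signedArea(DCE) = -127/3 ∩ DE · CB = -202/3]
4. D_y = -22/3  [2·signedArea(DCE) = -127/3 ∩ DE · CB = -202/3]
   → D = (2, -22/3)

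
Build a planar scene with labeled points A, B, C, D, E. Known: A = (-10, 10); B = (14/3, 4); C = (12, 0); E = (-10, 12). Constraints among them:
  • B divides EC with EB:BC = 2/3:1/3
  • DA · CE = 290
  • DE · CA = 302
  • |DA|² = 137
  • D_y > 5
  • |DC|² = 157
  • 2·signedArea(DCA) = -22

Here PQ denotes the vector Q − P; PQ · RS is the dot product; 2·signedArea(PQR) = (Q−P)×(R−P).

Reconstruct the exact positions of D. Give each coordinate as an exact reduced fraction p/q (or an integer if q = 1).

D = (1, 6)

1. D_x = 1  [DE · CA = 302 ∩ DA · CE = 290]
2. D_y = 6  [DE · CA = 302 ∩ DA · CE = 290]
   → D = (1, 6)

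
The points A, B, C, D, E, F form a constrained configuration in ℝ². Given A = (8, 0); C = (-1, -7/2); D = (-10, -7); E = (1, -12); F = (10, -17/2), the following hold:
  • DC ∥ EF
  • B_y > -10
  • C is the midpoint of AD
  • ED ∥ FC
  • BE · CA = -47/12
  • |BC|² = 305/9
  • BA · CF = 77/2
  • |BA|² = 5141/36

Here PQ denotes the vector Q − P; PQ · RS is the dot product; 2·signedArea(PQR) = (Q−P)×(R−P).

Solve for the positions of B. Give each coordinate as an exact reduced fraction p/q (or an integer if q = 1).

B = (1/3, -55/6)

1. B_x = 1/3  [BA · CF = 77/2 ∩ BE · CA = -47/12]
2. B_y = -55/6  [BA · CF = 77/2 ∩ BE · CA = -47/12]
   → B = (1/3, -55/6)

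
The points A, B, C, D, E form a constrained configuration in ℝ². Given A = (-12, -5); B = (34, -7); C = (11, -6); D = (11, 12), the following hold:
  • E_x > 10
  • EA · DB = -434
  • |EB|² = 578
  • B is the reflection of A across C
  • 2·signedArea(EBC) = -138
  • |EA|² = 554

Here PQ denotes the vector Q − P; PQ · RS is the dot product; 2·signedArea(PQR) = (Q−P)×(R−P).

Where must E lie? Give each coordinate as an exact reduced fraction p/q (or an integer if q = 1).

1. E_x = 11  [EA · DB = -434 ∩ 2·signedArea(EBC) = -138]
2. E_y = 0  [EA · DB = -434 ∩ 2·signedArea(EBC) = -138]
   → E = (11, 0)

E = (11, 0)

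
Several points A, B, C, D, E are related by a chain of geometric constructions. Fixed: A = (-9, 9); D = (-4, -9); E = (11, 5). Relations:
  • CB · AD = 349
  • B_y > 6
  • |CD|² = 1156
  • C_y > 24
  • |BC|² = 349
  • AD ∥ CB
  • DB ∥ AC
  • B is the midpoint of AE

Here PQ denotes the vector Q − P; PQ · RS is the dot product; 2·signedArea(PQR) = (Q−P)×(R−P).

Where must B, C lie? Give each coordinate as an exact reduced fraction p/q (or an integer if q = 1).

B = (1, 7)
C = (-4, 25)

1. B_x = 1  [B is the midpoint of AE]
2. B_y = 7  [B is the midpoint of AE]
   → B = (1, 7)
3. C_x = -4  [AD ∥ CB ∩ DB ∥ AC]
4. C_y = 25  [AD ∥ CB ∩ DB ∥ AC]
   → C = (-4, 25)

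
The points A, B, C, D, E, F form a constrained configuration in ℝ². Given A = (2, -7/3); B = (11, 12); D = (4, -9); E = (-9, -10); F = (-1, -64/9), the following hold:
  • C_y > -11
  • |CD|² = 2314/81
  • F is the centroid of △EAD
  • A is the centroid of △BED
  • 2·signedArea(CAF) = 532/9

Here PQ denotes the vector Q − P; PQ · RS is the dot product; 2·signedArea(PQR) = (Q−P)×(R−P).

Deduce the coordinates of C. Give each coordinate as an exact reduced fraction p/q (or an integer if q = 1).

C = (9, -98/9)

1. C_x = 9  [line 43/9·x + -3·y + -227/3 = 0 ∩ |CD|² = 2314/81]
2. C_y = -98/9  [line 43/9·x + -3·y + -227/3 = 0 ∩ |CD|² = 2314/81]
   → C = (9, -98/9)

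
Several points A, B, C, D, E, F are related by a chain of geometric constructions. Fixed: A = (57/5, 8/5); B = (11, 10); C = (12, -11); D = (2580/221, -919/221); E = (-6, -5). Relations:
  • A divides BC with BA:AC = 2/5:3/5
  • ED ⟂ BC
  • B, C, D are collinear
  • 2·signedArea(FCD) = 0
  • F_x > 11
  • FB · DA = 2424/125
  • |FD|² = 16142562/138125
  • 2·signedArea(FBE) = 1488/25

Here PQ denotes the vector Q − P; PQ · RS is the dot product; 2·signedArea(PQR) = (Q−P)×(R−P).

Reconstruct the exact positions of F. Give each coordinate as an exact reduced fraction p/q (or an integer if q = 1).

F = (279/25, 166/25)

1. F_x = 279/25  [2·signedArea(FCD) = 0 ∩ 2·signedArea(FBE) = 1488/25]
2. F_y = 166/25  [2·signedArea(FCD) = 0 ∩ 2·signedArea(FBE) = 1488/25]
   → F = (279/25, 166/25)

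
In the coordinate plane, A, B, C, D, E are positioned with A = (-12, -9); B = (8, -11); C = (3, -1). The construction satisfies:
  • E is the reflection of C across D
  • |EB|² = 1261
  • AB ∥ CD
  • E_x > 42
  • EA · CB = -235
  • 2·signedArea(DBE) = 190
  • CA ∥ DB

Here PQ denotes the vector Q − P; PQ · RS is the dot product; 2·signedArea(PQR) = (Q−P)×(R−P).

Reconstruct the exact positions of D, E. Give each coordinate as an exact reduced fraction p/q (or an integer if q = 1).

D = (23, -3)
E = (43, -5)

1. D_x = 23  [CA ∥ DB ∩ AB ∥ CD]
2. D_y = -3  [CA ∥ DB ∩ AB ∥ CD]
   → D = (23, -3)
3. E_x = 43  [E is the reflection of C across D]
4. E_y = -5  [E is the reflection of C across D]
   → E = (43, -5)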